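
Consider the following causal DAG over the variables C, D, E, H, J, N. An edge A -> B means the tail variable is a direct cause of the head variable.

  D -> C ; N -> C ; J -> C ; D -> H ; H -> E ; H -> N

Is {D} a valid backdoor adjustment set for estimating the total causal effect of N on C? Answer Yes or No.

Backdoor paths from N to C (paths whose first edge points into N):
  P1: N <- H <- D -> C
Condition 1 (no descendant of N in the set): holds — descendants of N are {C}; none are in {D}.
Condition 2 (every backdoor path blocked by {D}):
  P1: blocked at fork node D ∈ conditioning set.
{D} satisfies the backdoor criterion.

Yes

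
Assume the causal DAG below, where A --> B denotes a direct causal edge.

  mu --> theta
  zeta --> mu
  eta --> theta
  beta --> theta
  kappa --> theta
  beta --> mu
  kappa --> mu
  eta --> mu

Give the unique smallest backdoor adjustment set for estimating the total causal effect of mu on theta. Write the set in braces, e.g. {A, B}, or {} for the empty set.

{beta, eta, kappa}

Variables eligible for adjustment (non-descendants of mu, excluding mu and theta): {beta, eta, kappa, zeta}.
Backdoor paths from mu to theta:
  P1: mu <- beta -> theta
  P2: mu <- eta -> theta
  P3: mu <- kappa -> theta
The empty set is not sufficient: P1 (mu <- beta -> theta) has no collider blocking it and no conditioned non-collider, so it is open.
Try {beta, eta, kappa}:
  P1: blocked at fork node beta ∈ conditioning set.
  P2: blocked at fork node eta ∈ conditioning set.
  P3: blocked at fork node kappa ∈ conditioning set.
{beta, eta, kappa} contains no descendant of mu and blocks every backdoor path.
Every element of {beta, eta, kappa} is needed (dropping beta leaves P1 open; dropping eta leaves P2 open; dropping kappa leaves P3 open), so no proper subset is valid.
Among all size-3 subsets of the eligible variables, only {beta, eta, kappa} blocks every backdoor path, so it is the unique smallest valid adjustment set.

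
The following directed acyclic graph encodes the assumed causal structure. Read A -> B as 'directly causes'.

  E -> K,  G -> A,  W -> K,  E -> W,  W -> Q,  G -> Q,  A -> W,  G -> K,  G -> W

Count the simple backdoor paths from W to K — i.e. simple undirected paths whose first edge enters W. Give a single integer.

3

A backdoor path from W to K is any simple undirected path whose first edge points into W (i.e. leaves W via a parent).
Parents of W: {A, E, G}.
Enumerating:
  P1: W <- G -> K
  P2: W <- A <- G -> K
  P3: W <- E -> K
That exhausts the simple backdoor paths. Count: 3.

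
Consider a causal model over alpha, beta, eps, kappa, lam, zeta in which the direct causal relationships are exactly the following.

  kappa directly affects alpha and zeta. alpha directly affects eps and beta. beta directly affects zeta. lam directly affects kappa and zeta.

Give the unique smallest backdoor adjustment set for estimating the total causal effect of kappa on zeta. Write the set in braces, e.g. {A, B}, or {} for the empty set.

Variables eligible for adjustment (non-descendants of kappa, excluding kappa and zeta): {lam}.
Backdoor paths from kappa to zeta:
  P1: kappa <- lam -> zeta
The empty set is not sufficient: P1 (kappa <- lam -> zeta) has no collider blocking it and no conditioned non-collider, so it is open.
Try {lam}:
  P1: blocked at fork node lam ∈ conditioning set.
{lam} contains no descendant of kappa and blocks every backdoor path.
{lam} is the unique smallest valid adjustment set.

{lam}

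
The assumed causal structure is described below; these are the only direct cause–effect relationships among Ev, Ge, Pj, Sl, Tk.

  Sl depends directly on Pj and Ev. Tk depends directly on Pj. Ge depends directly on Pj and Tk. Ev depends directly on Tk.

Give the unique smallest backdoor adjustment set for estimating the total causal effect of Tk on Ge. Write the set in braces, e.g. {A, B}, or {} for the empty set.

{Pj}

Variables eligible for adjustment (non-descendants of Tk, excluding Tk and Ge): {Pj}.
Backdoor paths from Tk to Ge:
  P1: Tk <- Pj -> Ge
The empty set is not sufficient: P1 (Tk <- Pj -> Ge) has no collider blocking it and no conditioned non-collider, so it is open.
Try {Pj}:
  P1: blocked at fork node Pj ∈ conditioning set.
{Pj} contains no descendant of Tk and blocks every backdoor path.
{Pj} is the unique smallest valid adjustment set.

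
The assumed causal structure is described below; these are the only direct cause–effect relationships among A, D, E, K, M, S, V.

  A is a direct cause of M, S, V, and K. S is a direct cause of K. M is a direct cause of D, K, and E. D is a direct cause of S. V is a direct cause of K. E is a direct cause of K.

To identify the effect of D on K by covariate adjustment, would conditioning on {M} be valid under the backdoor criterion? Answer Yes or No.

Yes

Backdoor paths from D to K (paths whose first edge points into D):
  P1: D <- M <- A -> V -> K
  P2: D <- M <- A -> S -> K
  P3: D <- M <- A -> K
  P4: D <- M -> E -> K
  P5: D <- M -> K
Condition 1 (no descendant of D in the set): holds — descendants of D are {K, S}; none are in {M}.
Condition 2 (every backdoor path blocked by {M}):
  P1: blocked at chain node M ∈ conditioning set.
  P2: blocked at chain node M ∈ conditioning set.
  P3: blocked at chain node M ∈ conditioning set.
  P4: blocked at fork node M ∈ conditioning set.
  P5: blocked at fork node M ∈ conditioning set.
{M} satisfies the backdoor criterion.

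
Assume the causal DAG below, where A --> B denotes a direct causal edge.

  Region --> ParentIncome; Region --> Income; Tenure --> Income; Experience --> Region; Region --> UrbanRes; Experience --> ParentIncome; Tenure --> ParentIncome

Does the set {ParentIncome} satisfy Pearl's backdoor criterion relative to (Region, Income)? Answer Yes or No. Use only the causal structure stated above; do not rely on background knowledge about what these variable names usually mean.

No

Backdoor paths from Region to Income (paths whose first edge points into Region):
  P1: Region <- Experience -> ParentIncome <- Tenure -> Income
Condition 1 (no descendant of Region in the set): FAILS — ParentIncome is a descendant of Region.
Condition 2 (every backdoor path blocked by {ParentIncome}):
  P1: open — collider(s) ParentIncome are conditioned on (or have a conditioned descendant) and no non-collider on the path is in the set.
{ParentIncome} does not satisfy the backdoor criterion.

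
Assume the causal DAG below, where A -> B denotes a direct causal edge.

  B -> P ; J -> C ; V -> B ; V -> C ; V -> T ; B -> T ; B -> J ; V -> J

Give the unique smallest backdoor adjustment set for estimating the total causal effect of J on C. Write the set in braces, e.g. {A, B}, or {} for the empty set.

Variables eligible for adjustment (non-descendants of J, excluding J and C): {B, P, T, V}.
Backdoor paths from J to C:
  P1: J <- V -> C
  P2: J <- B <- V -> C
  P3: J <- B -> T <- V -> C
The empty set is not sufficient: P1 (J <- V -> C) has no collider blocking it and no conditioned non-collider, so it is open.
Try {V}:
  P1: blocked at fork node V ∈ conditioning set.
  P2: blocked at fork node V ∈ conditioning set.
  P3: blocked at collider T (neither it nor any descendant is in the conditioning set).
{V} contains no descendant of J and blocks every backdoor path.
No other singleton works — e.g. {B} leaves P1 open — so {V} is the unique smallest valid adjustment set.

{V}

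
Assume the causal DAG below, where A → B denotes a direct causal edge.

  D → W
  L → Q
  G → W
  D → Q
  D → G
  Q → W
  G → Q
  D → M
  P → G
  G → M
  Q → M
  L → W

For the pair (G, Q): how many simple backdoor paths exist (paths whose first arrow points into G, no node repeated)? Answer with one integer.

A backdoor path from G to Q is any simple undirected path whose first edge points into G (i.e. leaves G via a parent).
Parents of G: {D, P}.
Enumerating:
  P1: G <- D -> Q
  P2: G <- D -> M <- Q
  P3: G <- D -> W <- L -> Q
  P4: G <- D -> W <- Q
That exhausts the simple backdoor paths. Count: 4.

4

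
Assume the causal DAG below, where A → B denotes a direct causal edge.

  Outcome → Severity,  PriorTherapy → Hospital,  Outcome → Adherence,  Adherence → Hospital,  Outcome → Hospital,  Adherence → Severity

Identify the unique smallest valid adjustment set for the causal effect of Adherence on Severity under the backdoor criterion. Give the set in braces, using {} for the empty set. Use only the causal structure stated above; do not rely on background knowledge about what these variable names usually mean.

Variables eligible for adjustment (non-descendants of Adherence, excluding Adherence and Severity): {Outcome, PriorTherapy}.
Backdoor paths from Adherence to Severity:
  P1: Adherence <- Outcome -> Severity
The empty set is not sufficient: P1 (Adherence <- Outcome -> Severity) has no collider blocking it and no conditioned non-collider, so it is open.
Try {Outcome}:
  P1: blocked at fork node Outcome ∈ conditioning set.
{Outcome} contains no descendant of Adherence and blocks every backdoor path.
No other singleton works — e.g. {PriorTherapy} leaves P1 open — so {Outcome} is the unique smallest valid adjustment set.

{Outcome}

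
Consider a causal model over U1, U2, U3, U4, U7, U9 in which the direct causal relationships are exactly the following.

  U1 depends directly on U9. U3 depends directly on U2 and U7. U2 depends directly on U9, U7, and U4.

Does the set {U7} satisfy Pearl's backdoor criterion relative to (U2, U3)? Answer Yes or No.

Yes

Backdoor paths from U2 to U3 (paths whose first edge points into U2):
  P1: U2 <- U7 -> U3
Condition 1 (no descendant of U2 in the set): holds — descendants of U2 are {U3}; none are in {U7}.
Condition 2 (every backdoor path blocked by {U7}):
  P1: blocked at fork node U7 ∈ conditioning set.
{U7} satisfies the backdoor criterion.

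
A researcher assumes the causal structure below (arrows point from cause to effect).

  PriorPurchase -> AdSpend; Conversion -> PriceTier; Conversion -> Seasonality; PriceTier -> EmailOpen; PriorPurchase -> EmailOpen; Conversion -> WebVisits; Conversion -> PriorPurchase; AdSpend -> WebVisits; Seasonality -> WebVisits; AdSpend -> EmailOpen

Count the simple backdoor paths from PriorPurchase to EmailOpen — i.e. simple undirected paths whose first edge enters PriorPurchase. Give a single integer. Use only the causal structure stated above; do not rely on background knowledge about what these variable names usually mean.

A backdoor path from PriorPurchase to EmailOpen is any simple undirected path whose first edge points into PriorPurchase (i.e. leaves PriorPurchase via a parent).
Parents of PriorPurchase: {Conversion}.
Enumerating:
  P1: PriorPurchase <- Conversion -> Seasonality -> WebVisits <- AdSpend -> EmailOpen
  P2: PriorPurchase <- Conversion -> WebVisits <- AdSpend -> EmailOpen
  P3: PriorPurchase <- Conversion -> PriceTier -> EmailOpen
That exhausts the simple backdoor paths. Count: 3.

3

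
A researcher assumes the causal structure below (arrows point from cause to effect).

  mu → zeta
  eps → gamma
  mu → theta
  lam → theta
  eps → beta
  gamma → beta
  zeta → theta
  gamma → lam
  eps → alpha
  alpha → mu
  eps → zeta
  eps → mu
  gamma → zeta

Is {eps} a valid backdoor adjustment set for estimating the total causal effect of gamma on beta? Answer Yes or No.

Backdoor paths from gamma to beta (paths whose first edge points into gamma):
  P1: gamma <- eps -> beta
Condition 1 (no descendant of gamma in the set): holds — descendants of gamma are {beta, lam, theta, zeta}; none are in {eps}.
Condition 2 (every backdoor path blocked by {eps}):
  P1: blocked at fork node eps ∈ conditioning set.
{eps} satisfies the backdoor criterion.

Yes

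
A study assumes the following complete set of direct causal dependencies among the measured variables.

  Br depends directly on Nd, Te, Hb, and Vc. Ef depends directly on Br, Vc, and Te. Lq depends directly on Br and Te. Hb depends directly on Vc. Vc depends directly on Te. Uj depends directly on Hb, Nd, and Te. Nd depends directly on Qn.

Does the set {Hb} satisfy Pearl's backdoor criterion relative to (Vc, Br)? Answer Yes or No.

No

Backdoor paths from Vc to Br (paths whose first edge points into Vc):
  P1: Vc <- Te -> Br
  P2: Vc <- Te -> Uj <- Hb -> Br
  P3: Vc <- Te -> Uj <- Nd -> Br
  P4: Vc <- Te -> Ef <- Br
  P5: Vc <- Te -> Lq <- Br
Condition 1 (no descendant of Vc in the set): FAILS — Hb is a descendant of Vc.
Condition 2 (every backdoor path blocked by {Hb}):
  P1: open — no interior node is in the conditioning set.
  P2: blocked at collider Uj (neither it nor any descendant is in the conditioning set).
  P3: blocked at collider Uj (neither it nor any descendant is in the conditioning set).
  P4: blocked at collider Ef (neither it nor any descendant is in the conditioning set).
  P5: blocked at collider Lq (neither it nor any descendant is in the conditioning set).
{Hb} does not satisfy the backdoor criterion.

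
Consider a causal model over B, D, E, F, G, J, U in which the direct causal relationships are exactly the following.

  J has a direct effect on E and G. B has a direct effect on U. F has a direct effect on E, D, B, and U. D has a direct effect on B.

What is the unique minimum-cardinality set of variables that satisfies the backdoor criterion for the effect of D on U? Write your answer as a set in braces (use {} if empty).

Variables eligible for adjustment (non-descendants of D, excluding D and U): {E, F, G, J}.
Backdoor paths from D to U:
  P1: D <- F -> B -> U
  P2: D <- F -> U
The empty set is not sufficient: P1 (D <- F -> B -> U) has no collider blocking it and no conditioned non-collider, so it is open.
Try {F}:
  P1: blocked at fork node F ∈ conditioning set.
  P2: blocked at fork node F ∈ conditioning set.
{F} contains no descendant of D and blocks every backdoor path.
No other singleton works — e.g. {J} leaves P1 open — so {F} is the unique smallest valid adjustment set.

{F}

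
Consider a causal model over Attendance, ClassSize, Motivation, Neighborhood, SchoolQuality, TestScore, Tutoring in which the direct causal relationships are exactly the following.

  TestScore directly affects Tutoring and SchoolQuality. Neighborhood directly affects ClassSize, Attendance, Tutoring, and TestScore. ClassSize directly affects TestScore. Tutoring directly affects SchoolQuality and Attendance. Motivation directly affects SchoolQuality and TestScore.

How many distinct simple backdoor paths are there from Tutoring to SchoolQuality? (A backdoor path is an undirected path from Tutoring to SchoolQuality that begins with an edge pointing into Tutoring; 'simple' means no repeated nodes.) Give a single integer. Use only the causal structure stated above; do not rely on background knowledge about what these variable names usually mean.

A backdoor path from Tutoring to SchoolQuality is any simple undirected path whose first edge points into Tutoring (i.e. leaves Tutoring via a parent).
Parents of Tutoring: {Neighborhood, TestScore}.
Enumerating:
  P1: Tutoring <- Neighborhood -> ClassSize -> TestScore <- Motivation -> SchoolQuality
  P2: Tutoring <- Neighborhood -> ClassSize -> TestScore -> SchoolQuality
  P3: Tutoring <- Neighborhood -> TestScore <- Motivation -> SchoolQuality
  P4: Tutoring <- Neighborhood -> TestScore -> SchoolQuality
  P5: Tutoring <- TestScore <- Motivation -> SchoolQuality
  P6: Tutoring <- TestScore -> SchoolQuality
That exhausts the simple backdoor paths. Count: 6.

6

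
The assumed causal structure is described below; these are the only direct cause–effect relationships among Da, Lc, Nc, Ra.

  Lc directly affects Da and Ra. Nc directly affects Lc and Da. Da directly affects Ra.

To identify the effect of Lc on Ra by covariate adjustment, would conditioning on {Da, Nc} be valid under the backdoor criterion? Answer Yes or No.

No

Backdoor paths from Lc to Ra (paths whose first edge points into Lc):
  P1: Lc <- Nc -> Da -> Ra
Condition 1 (no descendant of Lc in the set): FAILS — Da is a descendant of Lc.
Condition 2 (every backdoor path blocked by {Da, Nc}):
  P1: blocked at fork node Nc ∈ conditioning set.
{Da, Nc} does not satisfy the backdoor criterion.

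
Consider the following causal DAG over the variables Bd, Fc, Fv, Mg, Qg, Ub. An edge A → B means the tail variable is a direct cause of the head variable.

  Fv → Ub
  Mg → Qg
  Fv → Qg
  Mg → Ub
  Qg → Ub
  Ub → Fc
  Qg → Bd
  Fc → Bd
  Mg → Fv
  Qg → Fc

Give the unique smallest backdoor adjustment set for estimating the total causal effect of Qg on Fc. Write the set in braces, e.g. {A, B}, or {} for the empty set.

Variables eligible for adjustment (non-descendants of Qg, excluding Qg and Fc): {Fv, Mg}.
Backdoor paths from Qg to Fc:
  P1: Qg <- Mg -> Fv -> Ub -> Fc
  P2: Qg <- Mg -> Ub -> Fc
  P3: Qg <- Fv <- Mg -> Ub -> Fc
  P4: Qg <- Fv -> Ub -> Fc
The empty set is not sufficient: P1 (Qg <- Mg -> Fv -> Ub -> Fc) has no collider blocking it and no conditioned non-collider, so it is open.
Try {Fv, Mg}:
  P1: blocked at fork node Mg ∈ conditioning set.
  P2: blocked at fork node Mg ∈ conditioning set.
  P3: blocked at chain node Fv ∈ conditioning set.
  P4: blocked at fork node Fv ∈ conditioning set.
{Fv, Mg} contains no descendant of Qg and blocks every backdoor path.
Every element of {Fv, Mg} is needed (dropping Fv leaves P4 open; dropping Mg leaves P2 open), so no proper subset is valid.
Among all size-2 subsets of the eligible variables, only {Fv, Mg} blocks every backdoor path, so it is the unique smallest valid adjustment set.

{Fv, Mg}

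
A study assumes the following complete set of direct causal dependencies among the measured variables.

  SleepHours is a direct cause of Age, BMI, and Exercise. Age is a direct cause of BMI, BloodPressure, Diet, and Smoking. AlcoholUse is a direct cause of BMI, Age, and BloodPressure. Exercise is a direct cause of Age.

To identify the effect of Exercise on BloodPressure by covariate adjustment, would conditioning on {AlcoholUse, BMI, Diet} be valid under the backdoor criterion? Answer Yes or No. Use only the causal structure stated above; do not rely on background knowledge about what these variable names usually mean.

No

Backdoor paths from Exercise to BloodPressure (paths whose first edge points into Exercise):
  P1: Exercise <- SleepHours -> Age <- AlcoholUse -> BloodPressure
  P2: Exercise <- SleepHours -> Age -> BMI <- AlcoholUse -> BloodPressure
  P3: Exercise <- SleepHours -> Age -> BloodPressure
  P4: Exercise <- SleepHours -> BMI <- AlcoholUse -> Age -> BloodPressure
  P5: Exercise <- SleepHours -> BMI <- AlcoholUse -> BloodPressure
  P6: Exercise <- SleepHours -> BMI <- Age <- AlcoholUse -> BloodPressure
  P7: Exercise <- SleepHours -> BMI <- Age -> BloodPressure
Condition 1 (no descendant of Exercise in the set): FAILS — BMI and Diet are descendants of Exercise.
Condition 2 (every backdoor path blocked by {AlcoholUse, BMI, Diet}):
  P1: blocked at fork node AlcoholUse ∈ conditioning set.
  P2: blocked at fork node AlcoholUse ∈ conditioning set.
  P3: open — no interior node is in the conditioning set.
  P4: blocked at fork node AlcoholUse ∈ conditioning set.
  P5: blocked at fork node AlcoholUse ∈ conditioning set.
  P6: blocked at fork node AlcoholUse ∈ conditioning set.
  P7: open — collider(s) BMI are conditioned on (or have a conditioned descendant) and no non-collider on the path is in the set.
{AlcoholUse, BMI, Diet} does not satisfy the backdoor criterion.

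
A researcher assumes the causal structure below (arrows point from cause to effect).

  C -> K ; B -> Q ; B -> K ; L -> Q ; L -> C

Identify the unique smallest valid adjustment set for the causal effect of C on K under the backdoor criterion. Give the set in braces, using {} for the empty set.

Variables eligible for adjustment (non-descendants of C, excluding C and K): {B, L, Q}.
Backdoor paths from C to K:
  P1: C <- L -> Q <- B -> K
Each backdoor path contains an unconditioned collider, so every path is already blocked with the empty conditioning set:
  P1: blocked at collider Q (neither it nor any descendant is in the conditioning set).
The empty set is therefore the unique smallest valid set.

{}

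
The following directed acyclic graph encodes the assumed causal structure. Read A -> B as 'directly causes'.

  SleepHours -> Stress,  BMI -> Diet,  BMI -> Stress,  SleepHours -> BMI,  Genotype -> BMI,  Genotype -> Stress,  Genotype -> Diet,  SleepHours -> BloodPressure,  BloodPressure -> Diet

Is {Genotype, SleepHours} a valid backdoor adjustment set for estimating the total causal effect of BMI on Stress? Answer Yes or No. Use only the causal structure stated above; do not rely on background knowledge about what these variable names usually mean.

Backdoor paths from BMI to Stress (paths whose first edge points into BMI):
  P1: BMI <- SleepHours -> Stress
  P2: BMI <- SleepHours -> BloodPressure -> Diet <- Genotype -> Stress
  P3: BMI <- Genotype -> Stress
  P4: BMI <- Genotype -> Diet <- BloodPressure <- SleepHours -> Stress
Condition 1 (no descendant of BMI in the set): holds — descendants of BMI are {Diet, Stress}; none are in {Genotype, SleepHours}.
Condition 2 (every backdoor path blocked by {Genotype, SleepHours}):
  P1: blocked at fork node SleepHours ∈ conditioning set.
  P2: blocked at fork node SleepHours ∈ conditioning set.
  P3: blocked at fork node Genotype ∈ conditioning set.
  P4: blocked at fork node Genotype ∈ conditioning set.
{Genotype, SleepHours} satisfies the backdoor criterion.

Yes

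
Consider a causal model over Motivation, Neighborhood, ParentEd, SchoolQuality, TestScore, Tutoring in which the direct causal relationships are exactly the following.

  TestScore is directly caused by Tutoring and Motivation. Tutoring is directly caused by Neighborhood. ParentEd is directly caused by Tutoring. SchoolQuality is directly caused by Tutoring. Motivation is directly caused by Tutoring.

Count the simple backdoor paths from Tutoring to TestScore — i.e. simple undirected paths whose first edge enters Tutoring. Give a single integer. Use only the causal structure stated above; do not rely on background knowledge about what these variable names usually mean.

A backdoor path from Tutoring to TestScore is any simple undirected path whose first edge points into Tutoring (i.e. leaves Tutoring via a parent).
Parents of Tutoring: {Neighborhood}.
No simple path from any parent of Tutoring reaches TestScore without revisiting Tutoring, so there are no backdoor paths.

0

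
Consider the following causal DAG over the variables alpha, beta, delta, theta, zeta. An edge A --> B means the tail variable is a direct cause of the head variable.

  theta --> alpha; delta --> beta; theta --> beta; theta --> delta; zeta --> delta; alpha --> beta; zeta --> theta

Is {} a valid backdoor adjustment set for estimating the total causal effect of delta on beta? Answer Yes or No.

Backdoor paths from delta to beta (paths whose first edge points into delta):
  P1: delta <- zeta -> theta -> alpha -> beta
  P2: delta <- zeta -> theta -> beta
  P3: delta <- theta -> alpha -> beta
  P4: delta <- theta -> beta
Condition 1 (no descendant of delta in the set): holds — descendants of delta are {beta}; none are in {}.
Condition 2 (every backdoor path blocked by {}):
  P1: open — no interior node is in the conditioning set.
  P2: open — no interior node is in the conditioning set.
  P3: open — no interior node is in the conditioning set.
  P4: open — no interior node is in the conditioning set.
{} does not satisfy the backdoor criterion.

No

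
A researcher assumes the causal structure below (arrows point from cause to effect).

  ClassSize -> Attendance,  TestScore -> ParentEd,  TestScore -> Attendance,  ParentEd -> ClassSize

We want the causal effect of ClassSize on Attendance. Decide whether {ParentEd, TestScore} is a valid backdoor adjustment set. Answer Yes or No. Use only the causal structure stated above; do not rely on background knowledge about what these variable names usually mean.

Yes

Backdoor paths from ClassSize to Attendance (paths whose first edge points into ClassSize):
  P1: ClassSize <- ParentEd <- TestScore -> Attendance
Condition 1 (no descendant of ClassSize in the set): holds — descendants of ClassSize are {Attendance}; none are in {ParentEd, TestScore}.
Condition 2 (every backdoor path blocked by {ParentEd, TestScore}):
  P1: blocked at chain node ParentEd ∈ conditioning set.
{ParentEd, TestScore} satisfies the backdoor criterion.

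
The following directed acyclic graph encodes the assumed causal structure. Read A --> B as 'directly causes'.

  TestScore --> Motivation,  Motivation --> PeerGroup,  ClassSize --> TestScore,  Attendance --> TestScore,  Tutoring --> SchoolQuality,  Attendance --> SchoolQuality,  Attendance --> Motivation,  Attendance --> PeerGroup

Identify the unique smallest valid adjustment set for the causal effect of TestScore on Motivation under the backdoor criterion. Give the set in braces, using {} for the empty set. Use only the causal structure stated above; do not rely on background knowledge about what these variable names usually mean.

{Attendance}

Variables eligible for adjustment (non-descendants of TestScore, excluding TestScore and Motivation): {Attendance, ClassSize, SchoolQuality, Tutoring}.
Backdoor paths from TestScore to Motivation:
  P1: TestScore <- Attendance -> Motivation
  P2: TestScore <- Attendance -> PeerGroup <- Motivation
The empty set is not sufficient: P1 (TestScore <- Attendance -> Motivation) has no collider blocking it and no conditioned non-collider, so it is open.
Try {Attendance}:
  P1: blocked at fork node Attendance ∈ conditioning set.
  P2: blocked at fork node Attendance ∈ conditioning set.
{Attendance} contains no descendant of TestScore and blocks every backdoor path.
No other singleton works — e.g. {Tutoring} leaves P1 open — so {Attendance} is the unique smallest valid adjustment set.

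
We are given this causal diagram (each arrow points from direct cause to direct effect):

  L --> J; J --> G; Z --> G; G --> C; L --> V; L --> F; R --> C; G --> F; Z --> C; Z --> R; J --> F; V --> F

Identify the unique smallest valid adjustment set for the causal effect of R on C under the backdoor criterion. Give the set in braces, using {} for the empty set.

Variables eligible for adjustment (non-descendants of R, excluding R and C): {F, G, J, L, V, Z}.
Backdoor paths from R to C:
  P1: R <- Z -> G -> C
  P2: R <- Z -> C
The empty set is not sufficient: P1 (R <- Z -> G -> C) has no collider blocking it and no conditioned non-collider, so it is open.
Try {Z}:
  P1: blocked at fork node Z ∈ conditioning set.
  P2: blocked at fork node Z ∈ conditioning set.
{Z} contains no descendant of R and blocks every backdoor path.
No other singleton works — e.g. {L} leaves P1 open — so {Z} is the unique smallest valid adjustment set.

{Z}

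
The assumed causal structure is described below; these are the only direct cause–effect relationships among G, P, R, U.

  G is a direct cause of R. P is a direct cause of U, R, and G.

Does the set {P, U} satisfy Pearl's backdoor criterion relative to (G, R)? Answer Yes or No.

Yes

Backdoor paths from G to R (paths whose first edge points into G):
  P1: G <- P -> R
Condition 1 (no descendant of G in the set): holds — descendants of G are {R}; none are in {P, U}.
Condition 2 (every backdoor path blocked by {P, U}):
  P1: blocked at fork node P ∈ conditioning set.
{P, U} satisfies the backdoor criterion.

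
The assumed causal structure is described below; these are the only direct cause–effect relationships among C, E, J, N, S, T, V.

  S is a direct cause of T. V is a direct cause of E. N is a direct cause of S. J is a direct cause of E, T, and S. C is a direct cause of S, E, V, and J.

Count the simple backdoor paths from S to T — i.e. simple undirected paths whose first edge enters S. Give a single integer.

4

A backdoor path from S to T is any simple undirected path whose first edge points into S (i.e. leaves S via a parent).
Parents of S: {C, J, N}.
Enumerating:
  P1: S <- C -> J -> T
  P2: S <- C -> V -> E <- J -> T
  P3: S <- C -> E <- J -> T
  P4: S <- J -> T
That exhausts the simple backdoor paths. Count: 4.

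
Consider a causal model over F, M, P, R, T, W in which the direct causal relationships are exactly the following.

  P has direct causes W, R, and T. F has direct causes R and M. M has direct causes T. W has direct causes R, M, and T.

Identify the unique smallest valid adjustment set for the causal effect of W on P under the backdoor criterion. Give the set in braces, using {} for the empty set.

{R, T}

Variables eligible for adjustment (non-descendants of W, excluding W and P): {F, M, R, T}.
Backdoor paths from W to P:
  P1: W <- R -> F <- M <- T -> P
  P2: W <- R -> P
  P3: W <- T -> M -> F <- R -> P
  P4: W <- T -> P
  P5: W <- M <- T -> P
  P6: W <- M -> F <- R -> P
The empty set is not sufficient: P2 (W <- R -> P) has no collider blocking it and no conditioned non-collider, so it is open.
Try {R, T}:
  P1: blocked at fork node R ∈ conditioning set.
  P2: blocked at fork node R ∈ conditioning set.
  P3: blocked at fork node T ∈ conditioning set.
  P4: blocked at fork node T ∈ conditioning set.
  P5: blocked at fork node T ∈ conditioning set.
  P6: blocked at collider F (neither it nor any descendant is in the conditioning set).
{R, T} contains no descendant of W and blocks every backdoor path.
Every element of {R, T} is needed (dropping R leaves P2 open; dropping T leaves P4 open), so no proper subset is valid.
Among all size-2 subsets of the eligible variables, only {R, T} blocks every backdoor path, so it is the unique smallest valid adjustment set.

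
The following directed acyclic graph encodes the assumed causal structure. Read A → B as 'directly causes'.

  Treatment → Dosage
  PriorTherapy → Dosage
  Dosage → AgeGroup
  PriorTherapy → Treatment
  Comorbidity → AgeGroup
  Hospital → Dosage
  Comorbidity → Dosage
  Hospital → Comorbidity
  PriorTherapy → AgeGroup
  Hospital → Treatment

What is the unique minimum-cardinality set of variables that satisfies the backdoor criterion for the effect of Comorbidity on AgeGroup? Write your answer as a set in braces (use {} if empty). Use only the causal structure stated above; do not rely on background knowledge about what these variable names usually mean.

{Hospital}

Variables eligible for adjustment (non-descendants of Comorbidity, excluding Comorbidity and AgeGroup): {Hospital, PriorTherapy, Treatment}.
Backdoor paths from Comorbidity to AgeGroup:
  P1: Comorbidity <- Hospital -> Treatment <- PriorTherapy -> Dosage -> AgeGroup
  P2: Comorbidity <- Hospital -> Treatment <- PriorTherapy -> AgeGroup
  P3: Comorbidity <- Hospital -> Treatment -> Dosage <- PriorTherapy -> AgeGroup
  P4: Comorbidity <- Hospital -> Treatment -> Dosage -> AgeGroup
  P5: Comorbidity <- Hospital -> Dosage <- PriorTherapy -> AgeGroup
  P6: Comorbidity <- Hospital -> Dosage <- Treatment <- PriorTherapy -> AgeGroup
  P7: Comorbidity <- Hospital -> Dosage -> AgeGroup
The empty set is not sufficient: P4 (Comorbidity <- Hospital -> Treatment -> Dosage -> AgeGroup) has no collider blocking it and no conditioned non-collider, so it is open.
Try {Hospital}:
  P1: blocked at fork node Hospital ∈ conditioning set.
  P2: blocked at fork node Hospital ∈ conditioning set.
  P3: blocked at fork node Hospital ∈ conditioning set.
  P4: blocked at fork node Hospital ∈ conditioning set.
  P5: blocked at fork node Hospital ∈ conditioning set.
  P6: blocked at fork node Hospital ∈ conditioning set.
  P7: blocked at fork node Hospital ∈ conditioning set.
{Hospital} contains no descendant of Comorbidity and blocks every backdoor path.
No other singleton works — e.g. {PriorTherapy} leaves P4 open — so {Hospital} is the unique smallest valid adjustment set.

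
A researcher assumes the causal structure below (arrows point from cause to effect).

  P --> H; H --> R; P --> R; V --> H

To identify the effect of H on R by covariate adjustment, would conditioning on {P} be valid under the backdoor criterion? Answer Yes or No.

Yes

Backdoor paths from H to R (paths whose first edge points into H):
  P1: H <- P -> R
Condition 1 (no descendant of H in the set): holds — descendants of H are {R}; none are in {P}.
Condition 2 (every backdoor path blocked by {P}):
  P1: blocked at fork node P ∈ conditioning set.
{P} satisfies the backdoor criterion.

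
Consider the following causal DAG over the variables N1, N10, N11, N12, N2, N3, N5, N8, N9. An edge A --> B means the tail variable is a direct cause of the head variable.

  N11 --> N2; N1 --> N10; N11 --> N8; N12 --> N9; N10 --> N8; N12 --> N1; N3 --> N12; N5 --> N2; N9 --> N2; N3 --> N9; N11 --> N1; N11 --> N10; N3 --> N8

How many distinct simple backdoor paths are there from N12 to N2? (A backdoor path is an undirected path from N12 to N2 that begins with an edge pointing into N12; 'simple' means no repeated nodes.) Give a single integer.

A backdoor path from N12 to N2 is any simple undirected path whose first edge points into N12 (i.e. leaves N12 via a parent).
Parents of N12: {N3}.
Enumerating:
  P1: N12 <- N3 -> N9 -> N2
  P2: N12 <- N3 -> N8 <- N11 -> N2
  P3: N12 <- N3 -> N8 <- N10 <- N11 -> N2
  P4: N12 <- N3 -> N8 <- N10 <- N1 <- N11 -> N2
That exhausts the simple backdoor paths. Count: 4.

4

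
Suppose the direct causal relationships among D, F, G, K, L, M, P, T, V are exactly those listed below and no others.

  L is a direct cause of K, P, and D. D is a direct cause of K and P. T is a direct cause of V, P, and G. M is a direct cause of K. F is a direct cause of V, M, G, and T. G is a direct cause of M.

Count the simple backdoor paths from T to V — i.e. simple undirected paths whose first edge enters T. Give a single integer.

1

A backdoor path from T to V is any simple undirected path whose first edge points into T (i.e. leaves T via a parent).
Parents of T: {F}.
Enumerating:
  P1: T <- F -> V
That exhausts the simple backdoor paths. Count: 1.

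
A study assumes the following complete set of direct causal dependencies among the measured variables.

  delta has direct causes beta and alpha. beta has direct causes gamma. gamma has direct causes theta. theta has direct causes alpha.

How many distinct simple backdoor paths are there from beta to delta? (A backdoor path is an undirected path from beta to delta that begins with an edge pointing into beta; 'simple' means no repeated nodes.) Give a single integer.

1

A backdoor path from beta to delta is any simple undirected path whose first edge points into beta (i.e. leaves beta via a parent).
Parents of beta: {gamma}.
Enumerating:
  P1: beta <- gamma <- theta <- alpha -> delta
That exhausts the simple backdoor paths. Count: 1.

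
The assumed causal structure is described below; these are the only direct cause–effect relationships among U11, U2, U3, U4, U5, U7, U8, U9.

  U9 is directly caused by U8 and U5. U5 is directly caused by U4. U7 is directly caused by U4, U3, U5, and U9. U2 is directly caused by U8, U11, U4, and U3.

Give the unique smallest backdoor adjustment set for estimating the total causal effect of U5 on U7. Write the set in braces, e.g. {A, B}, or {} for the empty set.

{U4}

Variables eligible for adjustment (non-descendants of U5, excluding U5 and U7): {U11, U2, U3, U4, U8}.
Backdoor paths from U5 to U7:
  P1: U5 <- U4 -> U2 <- U8 -> U9 -> U7
  P2: U5 <- U4 -> U2 <- U3 -> U7
  P3: U5 <- U4 -> U7
The empty set is not sufficient: P3 (U5 <- U4 -> U7) has no collider blocking it and no conditioned non-collider, so it is open.
Try {U4}:
  P1: blocked at fork node U4 ∈ conditioning set.
  P2: blocked at fork node U4 ∈ conditioning set.
  P3: blocked at fork node U4 ∈ conditioning set.
{U4} contains no descendant of U5 and blocks every backdoor path.
No other singleton works — e.g. {U8} leaves P3 open — so {U4} is the unique smallest valid adjustment set.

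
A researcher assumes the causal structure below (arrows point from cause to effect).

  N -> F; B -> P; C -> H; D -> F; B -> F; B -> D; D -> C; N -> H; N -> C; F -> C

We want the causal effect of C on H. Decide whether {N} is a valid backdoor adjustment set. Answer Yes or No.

Yes

Backdoor paths from C to H (paths whose first edge points into C):
  P1: C <- N -> H
  P2: C <- D <- B -> F <- N -> H
  P3: C <- D -> F <- N -> H
  P4: C <- F <- N -> H
Condition 1 (no descendant of C in the set): holds — descendants of C are {H}; none are in {N}.
Condition 2 (every backdoor path blocked by {N}):
  P1: blocked at fork node N ∈ conditioning set.
  P2: blocked at collider F (neither it nor any descendant is in the conditioning set).
  P3: blocked at collider F (neither it nor any descendant is in the conditioning set).
  P4: blocked at fork node N ∈ conditioning set.
{N} satisfies the backdoor criterion.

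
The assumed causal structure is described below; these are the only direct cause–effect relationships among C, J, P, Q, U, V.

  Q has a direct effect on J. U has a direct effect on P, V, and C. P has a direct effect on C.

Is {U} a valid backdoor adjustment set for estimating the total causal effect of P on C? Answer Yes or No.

Backdoor paths from P to C (paths whose first edge points into P):
  P1: P <- U -> C
Condition 1 (no descendant of P in the set): holds — descendants of P are {C}; none are in {U}.
Condition 2 (every backdoor path blocked by {U}):
  P1: blocked at fork node U ∈ conditioning set.
{U} satisfies the backdoor criterion.

Yes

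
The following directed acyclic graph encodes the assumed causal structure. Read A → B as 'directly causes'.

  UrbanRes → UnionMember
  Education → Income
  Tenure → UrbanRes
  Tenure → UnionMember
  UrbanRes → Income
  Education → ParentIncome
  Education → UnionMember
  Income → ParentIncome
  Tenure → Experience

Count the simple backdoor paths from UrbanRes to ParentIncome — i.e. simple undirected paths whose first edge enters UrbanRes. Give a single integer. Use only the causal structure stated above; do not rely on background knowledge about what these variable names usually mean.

A backdoor path from UrbanRes to ParentIncome is any simple undirected path whose first edge points into UrbanRes (i.e. leaves UrbanRes via a parent).
Parents of UrbanRes: {Tenure}.
Enumerating:
  P1: UrbanRes <- Tenure -> UnionMember <- Education -> Income -> ParentIncome
  P2: UrbanRes <- Tenure -> UnionMember <- Education -> ParentIncome
That exhausts the simple backdoor paths. Count: 2.

2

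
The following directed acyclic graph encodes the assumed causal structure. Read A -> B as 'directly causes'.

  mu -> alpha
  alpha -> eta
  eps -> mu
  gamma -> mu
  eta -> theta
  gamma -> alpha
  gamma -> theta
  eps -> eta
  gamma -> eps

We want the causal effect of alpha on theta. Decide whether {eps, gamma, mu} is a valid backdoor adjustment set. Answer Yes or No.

Backdoor paths from alpha to theta (paths whose first edge points into alpha):
  P1: alpha <- gamma -> eps -> eta -> theta
  P2: alpha <- gamma -> mu <- eps -> eta -> theta
  P3: alpha <- gamma -> theta
  P4: alpha <- mu <- gamma -> eps -> eta -> theta
  P5: alpha <- mu <- gamma -> theta
  P6: alpha <- mu <- eps <- gamma -> theta
  P7: alpha <- mu <- eps -> eta -> theta
Condition 1 (no descendant of alpha in the set): holds — descendants of alpha are {eta, theta}; none are in {eps, gamma, mu}.
Condition 2 (every backdoor path blocked by {eps, gamma, mu}):
  P1: blocked at fork node gamma ∈ conditioning set.
  P2: blocked at fork node gamma ∈ conditioning set.
  P3: blocked at fork node gamma ∈ conditioning set.
  P4: blocked at chain node mu ∈ conditioning set.
  P5: blocked at chain node mu ∈ conditioning set.
  P6: blocked at chain node mu ∈ conditioning set.
  P7: blocked at chain node mu ∈ conditioning set.
{eps, gamma, mu} satisfies the backdoor criterion.

Yes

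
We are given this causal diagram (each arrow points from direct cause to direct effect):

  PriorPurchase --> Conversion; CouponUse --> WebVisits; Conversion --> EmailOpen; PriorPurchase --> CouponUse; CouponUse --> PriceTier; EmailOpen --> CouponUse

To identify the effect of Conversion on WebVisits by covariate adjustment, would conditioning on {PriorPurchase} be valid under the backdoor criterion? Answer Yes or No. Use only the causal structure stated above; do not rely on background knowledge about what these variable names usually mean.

Backdoor paths from Conversion to WebVisits (paths whose first edge points into Conversion):
  P1: Conversion <- PriorPurchase -> CouponUse -> WebVisits
Condition 1 (no descendant of Conversion in the set): holds — descendants of Conversion are {CouponUse, EmailOpen, PriceTier, WebVisits}; none are in {PriorPurchase}.
Condition 2 (every backdoor path blocked by {PriorPurchase}):
  P1: blocked at fork node PriorPurchase ∈ conditioning set.
{PriorPurchase} satisfies the backdoor criterion.

Yes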